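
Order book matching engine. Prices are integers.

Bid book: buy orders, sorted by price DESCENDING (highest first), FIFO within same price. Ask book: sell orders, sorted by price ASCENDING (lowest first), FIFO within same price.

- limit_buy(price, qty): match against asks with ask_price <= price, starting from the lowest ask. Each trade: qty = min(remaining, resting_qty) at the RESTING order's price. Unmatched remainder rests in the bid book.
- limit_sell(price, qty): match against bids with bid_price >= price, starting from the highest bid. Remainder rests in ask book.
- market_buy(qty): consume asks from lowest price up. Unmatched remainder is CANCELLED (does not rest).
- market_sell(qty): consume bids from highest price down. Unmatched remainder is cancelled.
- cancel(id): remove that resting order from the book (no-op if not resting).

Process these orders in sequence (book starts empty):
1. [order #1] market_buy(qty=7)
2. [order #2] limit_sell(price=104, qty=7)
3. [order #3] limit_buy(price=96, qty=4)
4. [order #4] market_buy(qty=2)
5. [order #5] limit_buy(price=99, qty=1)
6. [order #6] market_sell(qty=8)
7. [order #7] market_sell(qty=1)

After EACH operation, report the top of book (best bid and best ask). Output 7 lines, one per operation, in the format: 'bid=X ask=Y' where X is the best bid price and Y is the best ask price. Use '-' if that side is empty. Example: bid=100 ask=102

Answer: bid=- ask=-
bid=- ask=104
bid=96 ask=104
bid=96 ask=104
bid=99 ask=104
bid=- ask=104
bid=- ask=104

Derivation:
After op 1 [order #1] market_buy(qty=7): fills=none; bids=[-] asks=[-]
After op 2 [order #2] limit_sell(price=104, qty=7): fills=none; bids=[-] asks=[#2:7@104]
After op 3 [order #3] limit_buy(price=96, qty=4): fills=none; bids=[#3:4@96] asks=[#2:7@104]
After op 4 [order #4] market_buy(qty=2): fills=#4x#2:2@104; bids=[#3:4@96] asks=[#2:5@104]
After op 5 [order #5] limit_buy(price=99, qty=1): fills=none; bids=[#5:1@99 #3:4@96] asks=[#2:5@104]
After op 6 [order #6] market_sell(qty=8): fills=#5x#6:1@99 #3x#6:4@96; bids=[-] asks=[#2:5@104]
After op 7 [order #7] market_sell(qty=1): fills=none; bids=[-] asks=[#2:5@104]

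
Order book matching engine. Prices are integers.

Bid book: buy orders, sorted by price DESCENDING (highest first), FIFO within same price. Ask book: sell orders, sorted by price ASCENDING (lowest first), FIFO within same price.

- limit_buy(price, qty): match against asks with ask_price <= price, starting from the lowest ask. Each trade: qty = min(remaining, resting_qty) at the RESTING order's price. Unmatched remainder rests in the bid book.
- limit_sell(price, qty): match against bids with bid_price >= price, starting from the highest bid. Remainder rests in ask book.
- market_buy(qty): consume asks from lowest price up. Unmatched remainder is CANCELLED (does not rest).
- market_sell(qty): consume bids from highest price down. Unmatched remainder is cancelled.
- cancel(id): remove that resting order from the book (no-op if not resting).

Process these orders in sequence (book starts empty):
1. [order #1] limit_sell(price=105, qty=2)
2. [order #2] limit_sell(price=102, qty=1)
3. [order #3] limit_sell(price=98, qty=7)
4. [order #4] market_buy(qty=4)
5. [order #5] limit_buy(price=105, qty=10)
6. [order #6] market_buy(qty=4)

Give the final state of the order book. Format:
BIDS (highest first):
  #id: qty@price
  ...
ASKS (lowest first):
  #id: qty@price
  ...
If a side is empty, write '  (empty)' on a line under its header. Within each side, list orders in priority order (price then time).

Answer: BIDS (highest first):
  #5: 4@105
ASKS (lowest first):
  (empty)

Derivation:
After op 1 [order #1] limit_sell(price=105, qty=2): fills=none; bids=[-] asks=[#1:2@105]
After op 2 [order #2] limit_sell(price=102, qty=1): fills=none; bids=[-] asks=[#2:1@102 #1:2@105]
After op 3 [order #3] limit_sell(price=98, qty=7): fills=none; bids=[-] asks=[#3:7@98 #2:1@102 #1:2@105]
After op 4 [order #4] market_buy(qty=4): fills=#4x#3:4@98; bids=[-] asks=[#3:3@98 #2:1@102 #1:2@105]
After op 5 [order #5] limit_buy(price=105, qty=10): fills=#5x#3:3@98 #5x#2:1@102 #5x#1:2@105; bids=[#5:4@105] asks=[-]
After op 6 [order #6] market_buy(qty=4): fills=none; bids=[#5:4@105] asks=[-]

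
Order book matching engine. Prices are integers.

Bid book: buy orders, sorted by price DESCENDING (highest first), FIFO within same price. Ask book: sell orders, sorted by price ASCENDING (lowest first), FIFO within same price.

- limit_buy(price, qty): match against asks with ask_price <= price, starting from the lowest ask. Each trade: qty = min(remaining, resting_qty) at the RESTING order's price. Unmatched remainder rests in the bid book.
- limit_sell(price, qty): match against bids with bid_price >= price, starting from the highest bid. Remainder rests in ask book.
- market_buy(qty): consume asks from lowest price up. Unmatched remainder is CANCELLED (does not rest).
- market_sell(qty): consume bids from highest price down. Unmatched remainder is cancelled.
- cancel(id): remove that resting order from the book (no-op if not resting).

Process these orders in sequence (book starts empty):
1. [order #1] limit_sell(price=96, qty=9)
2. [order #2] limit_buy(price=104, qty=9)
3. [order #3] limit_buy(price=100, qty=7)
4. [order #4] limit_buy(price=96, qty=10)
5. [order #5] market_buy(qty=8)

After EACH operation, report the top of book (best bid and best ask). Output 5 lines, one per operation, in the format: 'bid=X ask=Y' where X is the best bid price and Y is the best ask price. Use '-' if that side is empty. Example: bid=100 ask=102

After op 1 [order #1] limit_sell(price=96, qty=9): fills=none; bids=[-] asks=[#1:9@96]
After op 2 [order #2] limit_buy(price=104, qty=9): fills=#2x#1:9@96; bids=[-] asks=[-]
After op 3 [order #3] limit_buy(price=100, qty=7): fills=none; bids=[#3:7@100] asks=[-]
After op 4 [order #4] limit_buy(price=96, qty=10): fills=none; bids=[#3:7@100 #4:10@96] asks=[-]
After op 5 [order #5] market_buy(qty=8): fills=none; bids=[#3:7@100 #4:10@96] asks=[-]

Answer: bid=- ask=96
bid=- ask=-
bid=100 ask=-
bid=100 ask=-
bid=100 ask=-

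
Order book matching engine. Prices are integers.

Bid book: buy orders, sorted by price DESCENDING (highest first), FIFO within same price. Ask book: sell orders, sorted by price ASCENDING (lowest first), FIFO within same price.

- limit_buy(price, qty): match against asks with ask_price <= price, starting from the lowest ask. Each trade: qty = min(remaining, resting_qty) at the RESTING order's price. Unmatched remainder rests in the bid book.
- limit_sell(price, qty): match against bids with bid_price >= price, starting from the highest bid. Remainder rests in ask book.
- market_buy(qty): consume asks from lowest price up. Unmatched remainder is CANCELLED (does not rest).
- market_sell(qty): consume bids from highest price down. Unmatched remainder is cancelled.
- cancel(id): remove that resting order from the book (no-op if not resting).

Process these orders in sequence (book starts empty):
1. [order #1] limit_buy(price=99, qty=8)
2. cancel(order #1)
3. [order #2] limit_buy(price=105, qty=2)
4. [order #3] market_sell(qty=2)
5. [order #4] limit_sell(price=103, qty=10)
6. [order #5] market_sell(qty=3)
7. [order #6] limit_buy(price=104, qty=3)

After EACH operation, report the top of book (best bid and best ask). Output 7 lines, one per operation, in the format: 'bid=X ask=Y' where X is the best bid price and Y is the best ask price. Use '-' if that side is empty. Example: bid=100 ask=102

After op 1 [order #1] limit_buy(price=99, qty=8): fills=none; bids=[#1:8@99] asks=[-]
After op 2 cancel(order #1): fills=none; bids=[-] asks=[-]
After op 3 [order #2] limit_buy(price=105, qty=2): fills=none; bids=[#2:2@105] asks=[-]
After op 4 [order #3] market_sell(qty=2): fills=#2x#3:2@105; bids=[-] asks=[-]
After op 5 [order #4] limit_sell(price=103, qty=10): fills=none; bids=[-] asks=[#4:10@103]
After op 6 [order #5] market_sell(qty=3): fills=none; bids=[-] asks=[#4:10@103]
After op 7 [order #6] limit_buy(price=104, qty=3): fills=#6x#4:3@103; bids=[-] asks=[#4:7@103]

Answer: bid=99 ask=-
bid=- ask=-
bid=105 ask=-
bid=- ask=-
bid=- ask=103
bid=- ask=103
bid=- ask=103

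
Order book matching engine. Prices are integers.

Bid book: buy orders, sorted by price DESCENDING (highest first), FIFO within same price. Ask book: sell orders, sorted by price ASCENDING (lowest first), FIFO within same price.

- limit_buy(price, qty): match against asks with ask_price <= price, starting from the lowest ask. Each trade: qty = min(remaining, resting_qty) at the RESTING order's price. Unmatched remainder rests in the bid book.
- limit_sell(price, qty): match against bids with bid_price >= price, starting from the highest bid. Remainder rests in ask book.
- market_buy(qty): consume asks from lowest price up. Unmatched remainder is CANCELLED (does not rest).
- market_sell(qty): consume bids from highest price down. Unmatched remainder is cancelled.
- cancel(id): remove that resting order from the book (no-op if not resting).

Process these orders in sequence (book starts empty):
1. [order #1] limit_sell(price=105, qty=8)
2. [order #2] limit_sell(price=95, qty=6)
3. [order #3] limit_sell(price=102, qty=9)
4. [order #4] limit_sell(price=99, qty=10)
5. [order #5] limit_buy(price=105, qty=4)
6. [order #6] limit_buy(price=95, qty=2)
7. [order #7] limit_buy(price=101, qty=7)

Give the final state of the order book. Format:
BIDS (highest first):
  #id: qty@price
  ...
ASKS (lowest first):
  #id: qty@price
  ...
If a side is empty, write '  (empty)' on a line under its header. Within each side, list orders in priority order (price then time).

After op 1 [order #1] limit_sell(price=105, qty=8): fills=none; bids=[-] asks=[#1:8@105]
After op 2 [order #2] limit_sell(price=95, qty=6): fills=none; bids=[-] asks=[#2:6@95 #1:8@105]
After op 3 [order #3] limit_sell(price=102, qty=9): fills=none; bids=[-] asks=[#2:6@95 #3:9@102 #1:8@105]
After op 4 [order #4] limit_sell(price=99, qty=10): fills=none; bids=[-] asks=[#2:6@95 #4:10@99 #3:9@102 #1:8@105]
After op 5 [order #5] limit_buy(price=105, qty=4): fills=#5x#2:4@95; bids=[-] asks=[#2:2@95 #4:10@99 #3:9@102 #1:8@105]
After op 6 [order #6] limit_buy(price=95, qty=2): fills=#6x#2:2@95; bids=[-] asks=[#4:10@99 #3:9@102 #1:8@105]
After op 7 [order #7] limit_buy(price=101, qty=7): fills=#7x#4:7@99; bids=[-] asks=[#4:3@99 #3:9@102 #1:8@105]

Answer: BIDS (highest first):
  (empty)
ASKS (lowest first):
  #4: 3@99
  #3: 9@102
  #1: 8@105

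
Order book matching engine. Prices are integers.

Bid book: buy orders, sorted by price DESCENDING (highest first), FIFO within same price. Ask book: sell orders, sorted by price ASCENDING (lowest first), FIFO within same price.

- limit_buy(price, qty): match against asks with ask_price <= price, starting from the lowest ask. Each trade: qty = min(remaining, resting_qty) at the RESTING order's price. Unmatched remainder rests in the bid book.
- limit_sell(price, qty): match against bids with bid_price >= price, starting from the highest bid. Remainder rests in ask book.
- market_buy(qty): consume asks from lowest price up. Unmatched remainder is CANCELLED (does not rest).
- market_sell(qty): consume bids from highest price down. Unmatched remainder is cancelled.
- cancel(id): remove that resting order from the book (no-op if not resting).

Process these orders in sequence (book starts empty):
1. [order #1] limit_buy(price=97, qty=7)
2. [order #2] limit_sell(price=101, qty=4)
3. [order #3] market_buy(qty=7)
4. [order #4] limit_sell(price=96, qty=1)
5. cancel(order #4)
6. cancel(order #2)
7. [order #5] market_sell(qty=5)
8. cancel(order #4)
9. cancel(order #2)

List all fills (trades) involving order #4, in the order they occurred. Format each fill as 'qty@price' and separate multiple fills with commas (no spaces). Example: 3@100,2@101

After op 1 [order #1] limit_buy(price=97, qty=7): fills=none; bids=[#1:7@97] asks=[-]
After op 2 [order #2] limit_sell(price=101, qty=4): fills=none; bids=[#1:7@97] asks=[#2:4@101]
After op 3 [order #3] market_buy(qty=7): fills=#3x#2:4@101; bids=[#1:7@97] asks=[-]
After op 4 [order #4] limit_sell(price=96, qty=1): fills=#1x#4:1@97; bids=[#1:6@97] asks=[-]
After op 5 cancel(order #4): fills=none; bids=[#1:6@97] asks=[-]
After op 6 cancel(order #2): fills=none; bids=[#1:6@97] asks=[-]
After op 7 [order #5] market_sell(qty=5): fills=#1x#5:5@97; bids=[#1:1@97] asks=[-]
After op 8 cancel(order #4): fills=none; bids=[#1:1@97] asks=[-]
After op 9 cancel(order #2): fills=none; bids=[#1:1@97] asks=[-]

Answer: 1@97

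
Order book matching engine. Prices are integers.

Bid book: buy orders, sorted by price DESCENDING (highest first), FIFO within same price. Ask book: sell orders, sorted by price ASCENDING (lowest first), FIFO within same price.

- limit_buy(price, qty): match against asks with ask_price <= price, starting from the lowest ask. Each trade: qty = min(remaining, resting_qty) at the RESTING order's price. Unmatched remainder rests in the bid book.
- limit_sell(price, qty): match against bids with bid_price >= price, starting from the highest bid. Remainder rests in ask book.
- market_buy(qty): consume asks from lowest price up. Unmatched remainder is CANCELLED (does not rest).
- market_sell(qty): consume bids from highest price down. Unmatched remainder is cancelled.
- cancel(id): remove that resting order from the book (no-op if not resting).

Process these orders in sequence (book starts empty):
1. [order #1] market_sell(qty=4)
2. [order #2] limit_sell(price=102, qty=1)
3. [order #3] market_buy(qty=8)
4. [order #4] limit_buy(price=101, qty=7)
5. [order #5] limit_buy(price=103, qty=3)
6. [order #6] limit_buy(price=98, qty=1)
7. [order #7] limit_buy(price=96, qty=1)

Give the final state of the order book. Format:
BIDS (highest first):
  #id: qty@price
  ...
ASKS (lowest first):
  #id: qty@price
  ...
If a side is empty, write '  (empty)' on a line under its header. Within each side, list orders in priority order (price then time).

Answer: BIDS (highest first):
  #5: 3@103
  #4: 7@101
  #6: 1@98
  #7: 1@96
ASKS (lowest first):
  (empty)

Derivation:
After op 1 [order #1] market_sell(qty=4): fills=none; bids=[-] asks=[-]
After op 2 [order #2] limit_sell(price=102, qty=1): fills=none; bids=[-] asks=[#2:1@102]
After op 3 [order #3] market_buy(qty=8): fills=#3x#2:1@102; bids=[-] asks=[-]
After op 4 [order #4] limit_buy(price=101, qty=7): fills=none; bids=[#4:7@101] asks=[-]
After op 5 [order #5] limit_buy(price=103, qty=3): fills=none; bids=[#5:3@103 #4:7@101] asks=[-]
After op 6 [order #6] limit_buy(price=98, qty=1): fills=none; bids=[#5:3@103 #4:7@101 #6:1@98] asks=[-]
After op 7 [order #7] limit_buy(price=96, qty=1): fills=none; bids=[#5:3@103 #4:7@101 #6:1@98 #7:1@96] asks=[-]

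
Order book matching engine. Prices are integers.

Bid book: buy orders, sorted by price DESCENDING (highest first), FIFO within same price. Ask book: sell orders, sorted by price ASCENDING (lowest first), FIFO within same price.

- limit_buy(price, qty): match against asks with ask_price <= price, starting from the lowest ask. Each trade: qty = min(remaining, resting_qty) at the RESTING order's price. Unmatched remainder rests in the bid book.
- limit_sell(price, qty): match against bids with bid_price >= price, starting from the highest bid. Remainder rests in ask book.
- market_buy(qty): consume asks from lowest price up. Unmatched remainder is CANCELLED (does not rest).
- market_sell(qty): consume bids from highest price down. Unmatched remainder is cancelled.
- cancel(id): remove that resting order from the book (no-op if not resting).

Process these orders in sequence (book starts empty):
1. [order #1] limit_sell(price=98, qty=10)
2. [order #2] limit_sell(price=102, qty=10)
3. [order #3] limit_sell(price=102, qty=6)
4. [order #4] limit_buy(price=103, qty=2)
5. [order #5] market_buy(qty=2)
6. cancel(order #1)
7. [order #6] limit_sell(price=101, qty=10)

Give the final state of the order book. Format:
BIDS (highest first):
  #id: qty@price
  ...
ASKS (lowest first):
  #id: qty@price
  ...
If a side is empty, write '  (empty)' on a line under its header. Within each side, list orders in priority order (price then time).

After op 1 [order #1] limit_sell(price=98, qty=10): fills=none; bids=[-] asks=[#1:10@98]
After op 2 [order #2] limit_sell(price=102, qty=10): fills=none; bids=[-] asks=[#1:10@98 #2:10@102]
After op 3 [order #3] limit_sell(price=102, qty=6): fills=none; bids=[-] asks=[#1:10@98 #2:10@102 #3:6@102]
After op 4 [order #4] limit_buy(price=103, qty=2): fills=#4x#1:2@98; bids=[-] asks=[#1:8@98 #2:10@102 #3:6@102]
After op 5 [order #5] market_buy(qty=2): fills=#5x#1:2@98; bids=[-] asks=[#1:6@98 #2:10@102 #3:6@102]
After op 6 cancel(order #1): fills=none; bids=[-] asks=[#2:10@102 #3:6@102]
After op 7 [order #6] limit_sell(price=101, qty=10): fills=none; bids=[-] asks=[#6:10@101 #2:10@102 #3:6@102]

Answer: BIDS (highest first):
  (empty)
ASKS (lowest first):
  #6: 10@101
  #2: 10@102
  #3: 6@102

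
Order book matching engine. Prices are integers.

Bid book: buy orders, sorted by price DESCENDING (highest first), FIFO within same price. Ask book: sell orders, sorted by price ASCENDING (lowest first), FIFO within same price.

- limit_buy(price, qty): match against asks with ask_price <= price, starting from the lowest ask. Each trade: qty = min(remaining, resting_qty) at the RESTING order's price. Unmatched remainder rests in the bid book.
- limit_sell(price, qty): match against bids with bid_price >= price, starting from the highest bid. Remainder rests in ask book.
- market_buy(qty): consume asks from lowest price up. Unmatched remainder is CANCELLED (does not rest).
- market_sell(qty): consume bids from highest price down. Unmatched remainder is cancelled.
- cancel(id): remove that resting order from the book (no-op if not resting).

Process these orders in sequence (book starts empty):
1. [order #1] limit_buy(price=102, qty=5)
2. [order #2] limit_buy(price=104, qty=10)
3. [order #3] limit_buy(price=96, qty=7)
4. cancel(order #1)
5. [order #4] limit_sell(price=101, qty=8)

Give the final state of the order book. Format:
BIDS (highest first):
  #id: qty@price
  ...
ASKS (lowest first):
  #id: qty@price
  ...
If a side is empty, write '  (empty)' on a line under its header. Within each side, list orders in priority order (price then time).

Answer: BIDS (highest first):
  #2: 2@104
  #3: 7@96
ASKS (lowest first):
  (empty)

Derivation:
After op 1 [order #1] limit_buy(price=102, qty=5): fills=none; bids=[#1:5@102] asks=[-]
After op 2 [order #2] limit_buy(price=104, qty=10): fills=none; bids=[#2:10@104 #1:5@102] asks=[-]
After op 3 [order #3] limit_buy(price=96, qty=7): fills=none; bids=[#2:10@104 #1:5@102 #3:7@96] asks=[-]
After op 4 cancel(order #1): fills=none; bids=[#2:10@104 #3:7@96] asks=[-]
After op 5 [order #4] limit_sell(price=101, qty=8): fills=#2x#4:8@104; bids=[#2:2@104 #3:7@96] asks=[-]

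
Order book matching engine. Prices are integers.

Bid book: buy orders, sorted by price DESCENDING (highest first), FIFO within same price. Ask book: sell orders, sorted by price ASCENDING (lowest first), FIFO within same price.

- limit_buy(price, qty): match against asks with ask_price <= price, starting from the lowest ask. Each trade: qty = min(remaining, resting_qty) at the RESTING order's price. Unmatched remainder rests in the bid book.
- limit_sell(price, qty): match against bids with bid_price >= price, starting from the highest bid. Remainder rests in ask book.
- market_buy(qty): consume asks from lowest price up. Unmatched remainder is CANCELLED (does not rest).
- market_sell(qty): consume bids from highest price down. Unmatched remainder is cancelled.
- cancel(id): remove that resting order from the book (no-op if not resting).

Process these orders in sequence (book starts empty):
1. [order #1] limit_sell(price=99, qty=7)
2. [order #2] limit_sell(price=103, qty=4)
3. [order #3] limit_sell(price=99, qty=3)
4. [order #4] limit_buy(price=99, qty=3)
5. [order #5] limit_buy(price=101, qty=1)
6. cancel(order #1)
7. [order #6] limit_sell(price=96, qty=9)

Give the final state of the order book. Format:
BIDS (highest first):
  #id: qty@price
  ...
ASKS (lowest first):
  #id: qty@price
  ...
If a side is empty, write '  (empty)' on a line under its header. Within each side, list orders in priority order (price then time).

After op 1 [order #1] limit_sell(price=99, qty=7): fills=none; bids=[-] asks=[#1:7@99]
After op 2 [order #2] limit_sell(price=103, qty=4): fills=none; bids=[-] asks=[#1:7@99 #2:4@103]
After op 3 [order #3] limit_sell(price=99, qty=3): fills=none; bids=[-] asks=[#1:7@99 #3:3@99 #2:4@103]
After op 4 [order #4] limit_buy(price=99, qty=3): fills=#4x#1:3@99; bids=[-] asks=[#1:4@99 #3:3@99 #2:4@103]
After op 5 [order #5] limit_buy(price=101, qty=1): fills=#5x#1:1@99; bids=[-] asks=[#1:3@99 #3:3@99 #2:4@103]
After op 6 cancel(order #1): fills=none; bids=[-] asks=[#3:3@99 #2:4@103]
After op 7 [order #6] limit_sell(price=96, qty=9): fills=none; bids=[-] asks=[#6:9@96 #3:3@99 #2:4@103]

Answer: BIDS (highest first):
  (empty)
ASKS (lowest first):
  #6: 9@96
  #3: 3@99
  #2: 4@103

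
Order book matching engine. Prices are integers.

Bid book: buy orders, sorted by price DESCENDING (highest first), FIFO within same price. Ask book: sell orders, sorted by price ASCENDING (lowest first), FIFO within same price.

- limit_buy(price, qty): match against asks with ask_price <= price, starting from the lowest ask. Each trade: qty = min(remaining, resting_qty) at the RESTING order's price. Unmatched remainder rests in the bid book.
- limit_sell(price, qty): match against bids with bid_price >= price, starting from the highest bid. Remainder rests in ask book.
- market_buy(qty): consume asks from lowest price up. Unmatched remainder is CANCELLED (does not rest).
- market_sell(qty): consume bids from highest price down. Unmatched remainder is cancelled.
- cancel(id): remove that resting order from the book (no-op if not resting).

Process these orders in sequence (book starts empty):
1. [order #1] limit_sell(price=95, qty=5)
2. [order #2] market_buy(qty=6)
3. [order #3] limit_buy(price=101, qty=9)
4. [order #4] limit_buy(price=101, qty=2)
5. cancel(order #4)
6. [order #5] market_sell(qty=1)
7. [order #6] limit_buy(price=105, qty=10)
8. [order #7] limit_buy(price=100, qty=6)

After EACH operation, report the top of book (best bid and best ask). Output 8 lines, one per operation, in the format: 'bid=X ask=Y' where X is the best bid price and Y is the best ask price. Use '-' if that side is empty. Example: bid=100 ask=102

Answer: bid=- ask=95
bid=- ask=-
bid=101 ask=-
bid=101 ask=-
bid=101 ask=-
bid=101 ask=-
bid=105 ask=-
bid=105 ask=-

Derivation:
After op 1 [order #1] limit_sell(price=95, qty=5): fills=none; bids=[-] asks=[#1:5@95]
After op 2 [order #2] market_buy(qty=6): fills=#2x#1:5@95; bids=[-] asks=[-]
After op 3 [order #3] limit_buy(price=101, qty=9): fills=none; bids=[#3:9@101] asks=[-]
After op 4 [order #4] limit_buy(price=101, qty=2): fills=none; bids=[#3:9@101 #4:2@101] asks=[-]
After op 5 cancel(order #4): fills=none; bids=[#3:9@101] asks=[-]
After op 6 [order #5] market_sell(qty=1): fills=#3x#5:1@101; bids=[#3:8@101] asks=[-]
After op 7 [order #6] limit_buy(price=105, qty=10): fills=none; bids=[#6:10@105 #3:8@101] asks=[-]
After op 8 [order #7] limit_buy(price=100, qty=6): fills=none; bids=[#6:10@105 #3:8@101 #7:6@100] asks=[-]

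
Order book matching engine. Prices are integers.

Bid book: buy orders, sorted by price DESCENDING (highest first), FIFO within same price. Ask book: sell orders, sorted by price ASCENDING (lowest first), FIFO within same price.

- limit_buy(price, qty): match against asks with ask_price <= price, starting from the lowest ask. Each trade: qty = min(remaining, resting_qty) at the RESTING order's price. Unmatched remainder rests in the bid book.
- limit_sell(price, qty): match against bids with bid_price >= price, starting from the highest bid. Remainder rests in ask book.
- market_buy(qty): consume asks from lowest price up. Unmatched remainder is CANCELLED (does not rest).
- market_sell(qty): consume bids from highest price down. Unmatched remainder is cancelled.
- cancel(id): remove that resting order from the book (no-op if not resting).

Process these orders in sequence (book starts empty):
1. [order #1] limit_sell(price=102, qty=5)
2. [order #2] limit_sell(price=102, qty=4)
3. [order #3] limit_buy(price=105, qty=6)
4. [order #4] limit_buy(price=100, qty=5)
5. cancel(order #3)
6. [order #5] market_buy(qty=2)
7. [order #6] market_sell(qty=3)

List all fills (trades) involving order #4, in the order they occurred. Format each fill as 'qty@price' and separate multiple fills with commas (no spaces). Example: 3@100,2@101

After op 1 [order #1] limit_sell(price=102, qty=5): fills=none; bids=[-] asks=[#1:5@102]
After op 2 [order #2] limit_sell(price=102, qty=4): fills=none; bids=[-] asks=[#1:5@102 #2:4@102]
After op 3 [order #3] limit_buy(price=105, qty=6): fills=#3x#1:5@102 #3x#2:1@102; bids=[-] asks=[#2:3@102]
After op 4 [order #4] limit_buy(price=100, qty=5): fills=none; bids=[#4:5@100] asks=[#2:3@102]
After op 5 cancel(order #3): fills=none; bids=[#4:5@100] asks=[#2:3@102]
After op 6 [order #5] market_buy(qty=2): fills=#5x#2:2@102; bids=[#4:5@100] asks=[#2:1@102]
After op 7 [order #6] market_sell(qty=3): fills=#4x#6:3@100; bids=[#4:2@100] asks=[#2:1@102]

Answer: 3@100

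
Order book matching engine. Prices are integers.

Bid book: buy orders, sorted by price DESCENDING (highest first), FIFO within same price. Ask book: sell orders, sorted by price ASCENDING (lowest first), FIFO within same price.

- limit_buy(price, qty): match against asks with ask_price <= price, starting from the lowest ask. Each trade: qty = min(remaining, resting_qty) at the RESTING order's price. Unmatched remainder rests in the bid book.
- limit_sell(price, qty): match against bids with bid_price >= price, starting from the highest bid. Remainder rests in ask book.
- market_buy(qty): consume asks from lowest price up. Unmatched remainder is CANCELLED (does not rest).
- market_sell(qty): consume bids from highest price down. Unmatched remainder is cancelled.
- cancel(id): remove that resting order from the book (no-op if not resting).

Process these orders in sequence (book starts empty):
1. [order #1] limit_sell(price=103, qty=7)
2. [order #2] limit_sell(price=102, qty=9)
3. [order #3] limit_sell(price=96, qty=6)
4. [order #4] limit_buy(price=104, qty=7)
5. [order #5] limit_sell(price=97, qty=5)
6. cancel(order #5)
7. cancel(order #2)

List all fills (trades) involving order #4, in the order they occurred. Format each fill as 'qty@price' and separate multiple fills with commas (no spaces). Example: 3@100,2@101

After op 1 [order #1] limit_sell(price=103, qty=7): fills=none; bids=[-] asks=[#1:7@103]
After op 2 [order #2] limit_sell(price=102, qty=9): fills=none; bids=[-] asks=[#2:9@102 #1:7@103]
After op 3 [order #3] limit_sell(price=96, qty=6): fills=none; bids=[-] asks=[#3:6@96 #2:9@102 #1:7@103]
After op 4 [order #4] limit_buy(price=104, qty=7): fills=#4x#3:6@96 #4x#2:1@102; bids=[-] asks=[#2:8@102 #1:7@103]
After op 5 [order #5] limit_sell(price=97, qty=5): fills=none; bids=[-] asks=[#5:5@97 #2:8@102 #1:7@103]
After op 6 cancel(order #5): fills=none; bids=[-] asks=[#2:8@102 #1:7@103]
After op 7 cancel(order #2): fills=none; bids=[-] asks=[#1:7@103]

Answer: 6@96,1@102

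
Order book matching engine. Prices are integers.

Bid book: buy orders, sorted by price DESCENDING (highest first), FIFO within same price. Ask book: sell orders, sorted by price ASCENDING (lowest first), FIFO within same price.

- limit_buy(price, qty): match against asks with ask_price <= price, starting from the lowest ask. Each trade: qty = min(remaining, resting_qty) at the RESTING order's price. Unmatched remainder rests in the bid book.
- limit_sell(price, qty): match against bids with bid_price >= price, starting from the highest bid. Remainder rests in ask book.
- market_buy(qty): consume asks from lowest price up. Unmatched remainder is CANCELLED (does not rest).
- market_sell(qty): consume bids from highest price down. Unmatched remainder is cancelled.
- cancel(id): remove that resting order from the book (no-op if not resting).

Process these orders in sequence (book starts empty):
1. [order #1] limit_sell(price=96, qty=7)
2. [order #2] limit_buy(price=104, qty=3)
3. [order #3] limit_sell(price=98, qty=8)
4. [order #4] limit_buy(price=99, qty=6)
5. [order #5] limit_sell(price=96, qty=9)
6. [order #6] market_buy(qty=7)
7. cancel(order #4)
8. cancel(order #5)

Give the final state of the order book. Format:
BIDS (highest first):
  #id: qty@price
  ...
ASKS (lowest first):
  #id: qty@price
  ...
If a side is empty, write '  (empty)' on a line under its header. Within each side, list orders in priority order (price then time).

Answer: BIDS (highest first):
  (empty)
ASKS (lowest first):
  #3: 6@98

Derivation:
After op 1 [order #1] limit_sell(price=96, qty=7): fills=none; bids=[-] asks=[#1:7@96]
After op 2 [order #2] limit_buy(price=104, qty=3): fills=#2x#1:3@96; bids=[-] asks=[#1:4@96]
After op 3 [order #3] limit_sell(price=98, qty=8): fills=none; bids=[-] asks=[#1:4@96 #3:8@98]
After op 4 [order #4] limit_buy(price=99, qty=6): fills=#4x#1:4@96 #4x#3:2@98; bids=[-] asks=[#3:6@98]
After op 5 [order #5] limit_sell(price=96, qty=9): fills=none; bids=[-] asks=[#5:9@96 #3:6@98]
After op 6 [order #6] market_buy(qty=7): fills=#6x#5:7@96; bids=[-] asks=[#5:2@96 #3:6@98]
After op 7 cancel(order #4): fills=none; bids=[-] asks=[#5:2@96 #3:6@98]
After op 8 cancel(order #5): fills=none; bids=[-] asks=[#3:6@98]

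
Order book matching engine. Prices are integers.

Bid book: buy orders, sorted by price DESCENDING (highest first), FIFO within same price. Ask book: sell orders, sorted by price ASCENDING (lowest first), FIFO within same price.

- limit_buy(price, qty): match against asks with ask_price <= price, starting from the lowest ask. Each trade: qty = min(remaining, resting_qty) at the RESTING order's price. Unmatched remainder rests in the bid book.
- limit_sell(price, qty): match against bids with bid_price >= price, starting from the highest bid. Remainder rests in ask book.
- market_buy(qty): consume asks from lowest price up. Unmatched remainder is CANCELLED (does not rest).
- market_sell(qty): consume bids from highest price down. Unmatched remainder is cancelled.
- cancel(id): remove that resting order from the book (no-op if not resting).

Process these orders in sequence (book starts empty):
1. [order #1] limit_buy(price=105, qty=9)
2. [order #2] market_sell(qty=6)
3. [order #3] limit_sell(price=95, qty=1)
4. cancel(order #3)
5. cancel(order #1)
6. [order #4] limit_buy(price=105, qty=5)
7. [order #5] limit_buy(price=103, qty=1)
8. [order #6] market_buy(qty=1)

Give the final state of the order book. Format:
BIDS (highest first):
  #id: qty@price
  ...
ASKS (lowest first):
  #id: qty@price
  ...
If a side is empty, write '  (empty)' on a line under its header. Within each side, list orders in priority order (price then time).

Answer: BIDS (highest first):
  #4: 5@105
  #5: 1@103
ASKS (lowest first):
  (empty)

Derivation:
After op 1 [order #1] limit_buy(price=105, qty=9): fills=none; bids=[#1:9@105] asks=[-]
After op 2 [order #2] market_sell(qty=6): fills=#1x#2:6@105; bids=[#1:3@105] asks=[-]
After op 3 [order #3] limit_sell(price=95, qty=1): fills=#1x#3:1@105; bids=[#1:2@105] asks=[-]
After op 4 cancel(order #3): fills=none; bids=[#1:2@105] asks=[-]
After op 5 cancel(order #1): fills=none; bids=[-] asks=[-]
After op 6 [order #4] limit_buy(price=105, qty=5): fills=none; bids=[#4:5@105] asks=[-]
After op 7 [order #5] limit_buy(price=103, qty=1): fills=none; bids=[#4:5@105 #5:1@103] asks=[-]
After op 8 [order #6] market_buy(qty=1): fills=none; bids=[#4:5@105 #5:1@103] asks=[-]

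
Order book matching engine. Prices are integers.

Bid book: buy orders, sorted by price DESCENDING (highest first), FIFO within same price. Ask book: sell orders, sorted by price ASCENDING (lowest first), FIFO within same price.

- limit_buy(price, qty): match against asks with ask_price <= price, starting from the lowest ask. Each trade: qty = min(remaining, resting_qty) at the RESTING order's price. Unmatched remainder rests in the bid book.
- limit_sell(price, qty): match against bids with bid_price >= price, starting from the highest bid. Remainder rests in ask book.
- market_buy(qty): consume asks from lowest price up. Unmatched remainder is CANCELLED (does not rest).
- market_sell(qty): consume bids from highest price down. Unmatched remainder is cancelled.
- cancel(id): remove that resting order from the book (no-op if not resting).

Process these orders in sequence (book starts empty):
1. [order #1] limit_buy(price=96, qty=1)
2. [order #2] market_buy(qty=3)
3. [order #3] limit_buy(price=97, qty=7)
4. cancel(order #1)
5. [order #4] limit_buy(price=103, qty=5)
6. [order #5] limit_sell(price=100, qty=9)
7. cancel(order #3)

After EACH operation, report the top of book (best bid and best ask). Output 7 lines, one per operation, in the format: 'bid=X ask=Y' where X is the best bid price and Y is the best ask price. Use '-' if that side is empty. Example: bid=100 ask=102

Answer: bid=96 ask=-
bid=96 ask=-
bid=97 ask=-
bid=97 ask=-
bid=103 ask=-
bid=97 ask=100
bid=- ask=100

Derivation:
After op 1 [order #1] limit_buy(price=96, qty=1): fills=none; bids=[#1:1@96] asks=[-]
After op 2 [order #2] market_buy(qty=3): fills=none; bids=[#1:1@96] asks=[-]
After op 3 [order #3] limit_buy(price=97, qty=7): fills=none; bids=[#3:7@97 #1:1@96] asks=[-]
After op 4 cancel(order #1): fills=none; bids=[#3:7@97] asks=[-]
After op 5 [order #4] limit_buy(price=103, qty=5): fills=none; bids=[#4:5@103 #3:7@97] asks=[-]
After op 6 [order #5] limit_sell(price=100, qty=9): fills=#4x#5:5@103; bids=[#3:7@97] asks=[#5:4@100]
After op 7 cancel(order #3): fills=none; bids=[-] asks=[#5:4@100]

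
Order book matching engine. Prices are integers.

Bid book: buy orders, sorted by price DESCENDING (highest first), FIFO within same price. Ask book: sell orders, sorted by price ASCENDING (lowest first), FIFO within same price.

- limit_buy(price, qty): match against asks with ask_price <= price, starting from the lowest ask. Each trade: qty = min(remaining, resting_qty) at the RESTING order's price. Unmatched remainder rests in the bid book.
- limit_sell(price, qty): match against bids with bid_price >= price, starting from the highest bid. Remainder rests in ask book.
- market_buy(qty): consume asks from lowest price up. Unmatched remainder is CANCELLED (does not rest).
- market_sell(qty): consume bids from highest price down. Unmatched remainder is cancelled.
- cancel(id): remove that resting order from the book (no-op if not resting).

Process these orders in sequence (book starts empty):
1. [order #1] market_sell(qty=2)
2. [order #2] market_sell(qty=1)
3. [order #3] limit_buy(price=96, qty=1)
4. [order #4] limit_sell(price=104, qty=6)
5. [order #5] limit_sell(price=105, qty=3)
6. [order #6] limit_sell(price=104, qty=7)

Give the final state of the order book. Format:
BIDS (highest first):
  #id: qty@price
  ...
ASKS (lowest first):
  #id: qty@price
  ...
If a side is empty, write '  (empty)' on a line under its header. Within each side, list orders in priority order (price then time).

After op 1 [order #1] market_sell(qty=2): fills=none; bids=[-] asks=[-]
After op 2 [order #2] market_sell(qty=1): fills=none; bids=[-] asks=[-]
After op 3 [order #3] limit_buy(price=96, qty=1): fills=none; bids=[#3:1@96] asks=[-]
After op 4 [order #4] limit_sell(price=104, qty=6): fills=none; bids=[#3:1@96] asks=[#4:6@104]
After op 5 [order #5] limit_sell(price=105, qty=3): fills=none; bids=[#3:1@96] asks=[#4:6@104 #5:3@105]
After op 6 [order #6] limit_sell(price=104, qty=7): fills=none; bids=[#3:1@96] asks=[#4:6@104 #6:7@104 #5:3@105]

Answer: BIDS (highest first):
  #3: 1@96
ASKS (lowest first):
  #4: 6@104
  #6: 7@104
  #5: 3@105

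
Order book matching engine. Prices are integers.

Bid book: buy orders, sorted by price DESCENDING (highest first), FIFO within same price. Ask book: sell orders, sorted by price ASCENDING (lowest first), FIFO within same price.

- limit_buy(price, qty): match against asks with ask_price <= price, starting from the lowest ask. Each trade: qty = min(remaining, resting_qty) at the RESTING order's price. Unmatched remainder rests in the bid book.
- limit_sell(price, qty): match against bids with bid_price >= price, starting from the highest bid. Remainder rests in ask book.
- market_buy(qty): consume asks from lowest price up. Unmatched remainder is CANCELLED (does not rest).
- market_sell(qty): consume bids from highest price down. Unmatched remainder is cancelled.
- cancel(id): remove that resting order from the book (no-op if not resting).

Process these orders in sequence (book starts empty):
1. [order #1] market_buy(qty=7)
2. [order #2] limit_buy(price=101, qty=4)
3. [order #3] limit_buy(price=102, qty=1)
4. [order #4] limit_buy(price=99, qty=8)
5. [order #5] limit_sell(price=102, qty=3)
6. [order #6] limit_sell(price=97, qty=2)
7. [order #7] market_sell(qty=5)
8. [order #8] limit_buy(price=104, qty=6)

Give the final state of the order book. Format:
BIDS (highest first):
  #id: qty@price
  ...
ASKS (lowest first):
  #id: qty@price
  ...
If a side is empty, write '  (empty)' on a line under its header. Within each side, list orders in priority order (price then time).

After op 1 [order #1] market_buy(qty=7): fills=none; bids=[-] asks=[-]
After op 2 [order #2] limit_buy(price=101, qty=4): fills=none; bids=[#2:4@101] asks=[-]
After op 3 [order #3] limit_buy(price=102, qty=1): fills=none; bids=[#3:1@102 #2:4@101] asks=[-]
After op 4 [order #4] limit_buy(price=99, qty=8): fills=none; bids=[#3:1@102 #2:4@101 #4:8@99] asks=[-]
After op 5 [order #5] limit_sell(price=102, qty=3): fills=#3x#5:1@102; bids=[#2:4@101 #4:8@99] asks=[#5:2@102]
After op 6 [order #6] limit_sell(price=97, qty=2): fills=#2x#6:2@101; bids=[#2:2@101 #4:8@99] asks=[#5:2@102]
After op 7 [order #7] market_sell(qty=5): fills=#2x#7:2@101 #4x#7:3@99; bids=[#4:5@99] asks=[#5:2@102]
After op 8 [order #8] limit_buy(price=104, qty=6): fills=#8x#5:2@102; bids=[#8:4@104 #4:5@99] asks=[-]

Answer: BIDS (highest first):
  #8: 4@104
  #4: 5@99
ASKS (lowest first):
  (empty)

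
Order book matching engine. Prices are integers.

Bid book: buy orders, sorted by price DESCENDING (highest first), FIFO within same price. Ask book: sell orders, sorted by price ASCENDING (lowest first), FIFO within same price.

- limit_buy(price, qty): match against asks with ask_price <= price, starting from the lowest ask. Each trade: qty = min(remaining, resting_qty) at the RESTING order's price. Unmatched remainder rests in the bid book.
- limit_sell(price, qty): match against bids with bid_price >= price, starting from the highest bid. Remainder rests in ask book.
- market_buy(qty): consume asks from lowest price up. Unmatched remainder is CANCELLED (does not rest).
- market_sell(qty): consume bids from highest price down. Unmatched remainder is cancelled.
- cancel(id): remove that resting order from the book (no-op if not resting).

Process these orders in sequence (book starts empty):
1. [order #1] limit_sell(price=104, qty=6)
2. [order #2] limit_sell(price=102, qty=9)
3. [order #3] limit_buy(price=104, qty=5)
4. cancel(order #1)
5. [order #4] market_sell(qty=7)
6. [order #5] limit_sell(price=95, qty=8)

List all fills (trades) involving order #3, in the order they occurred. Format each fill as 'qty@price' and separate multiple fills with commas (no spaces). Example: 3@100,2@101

Answer: 5@102

Derivation:
After op 1 [order #1] limit_sell(price=104, qty=6): fills=none; bids=[-] asks=[#1:6@104]
After op 2 [order #2] limit_sell(price=102, qty=9): fills=none; bids=[-] asks=[#2:9@102 #1:6@104]
After op 3 [order #3] limit_buy(price=104, qty=5): fills=#3x#2:5@102; bids=[-] asks=[#2:4@102 #1:6@104]
After op 4 cancel(order #1): fills=none; bids=[-] asks=[#2:4@102]
After op 5 [order #4] market_sell(qty=7): fills=none; bids=[-] asks=[#2:4@102]
After op 6 [order #5] limit_sell(price=95, qty=8): fills=none; bids=[-] asks=[#5:8@95 #2:4@102]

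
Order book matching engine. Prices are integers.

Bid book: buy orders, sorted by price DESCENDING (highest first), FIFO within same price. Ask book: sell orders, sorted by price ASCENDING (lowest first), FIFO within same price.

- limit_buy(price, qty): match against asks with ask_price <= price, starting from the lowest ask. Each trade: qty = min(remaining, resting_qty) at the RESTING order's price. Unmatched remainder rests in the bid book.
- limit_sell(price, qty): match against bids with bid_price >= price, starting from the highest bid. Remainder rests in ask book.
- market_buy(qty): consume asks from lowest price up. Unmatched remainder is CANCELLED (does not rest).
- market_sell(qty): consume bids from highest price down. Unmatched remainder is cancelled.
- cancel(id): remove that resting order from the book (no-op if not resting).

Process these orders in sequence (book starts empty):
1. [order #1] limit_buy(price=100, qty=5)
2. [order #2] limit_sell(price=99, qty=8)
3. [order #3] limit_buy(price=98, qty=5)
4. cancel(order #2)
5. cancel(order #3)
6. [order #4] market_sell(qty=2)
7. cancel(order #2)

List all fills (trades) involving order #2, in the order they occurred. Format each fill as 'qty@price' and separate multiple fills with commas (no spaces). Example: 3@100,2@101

Answer: 5@100

Derivation:
After op 1 [order #1] limit_buy(price=100, qty=5): fills=none; bids=[#1:5@100] asks=[-]
After op 2 [order #2] limit_sell(price=99, qty=8): fills=#1x#2:5@100; bids=[-] asks=[#2:3@99]
After op 3 [order #3] limit_buy(price=98, qty=5): fills=none; bids=[#3:5@98] asks=[#2:3@99]
After op 4 cancel(order #2): fills=none; bids=[#3:5@98] asks=[-]
After op 5 cancel(order #3): fills=none; bids=[-] asks=[-]
After op 6 [order #4] market_sell(qty=2): fills=none; bids=[-] asks=[-]
After op 7 cancel(order #2): fills=none; bids=[-] asks=[-]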